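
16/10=8/5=1.60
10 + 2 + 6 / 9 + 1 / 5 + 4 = 253 / 15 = 16.87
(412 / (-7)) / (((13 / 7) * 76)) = -103 / 247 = -0.42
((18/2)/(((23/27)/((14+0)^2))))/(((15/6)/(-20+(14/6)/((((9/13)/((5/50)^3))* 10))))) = -2381359869/143750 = -16565.98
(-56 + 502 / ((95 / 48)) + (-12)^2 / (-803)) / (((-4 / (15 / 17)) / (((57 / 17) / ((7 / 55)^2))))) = -9320508450 / 1033753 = -9016.19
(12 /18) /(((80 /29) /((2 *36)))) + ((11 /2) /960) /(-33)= 100223 /5760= 17.40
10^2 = 100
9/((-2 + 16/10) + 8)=45/38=1.18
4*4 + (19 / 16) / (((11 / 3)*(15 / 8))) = 1779 / 110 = 16.17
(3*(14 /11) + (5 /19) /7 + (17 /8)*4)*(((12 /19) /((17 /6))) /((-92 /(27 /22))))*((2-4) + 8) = -26355537 /119554897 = -0.22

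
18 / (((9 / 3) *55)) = 6 / 55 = 0.11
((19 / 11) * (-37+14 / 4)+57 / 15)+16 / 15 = -17489 / 330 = -53.00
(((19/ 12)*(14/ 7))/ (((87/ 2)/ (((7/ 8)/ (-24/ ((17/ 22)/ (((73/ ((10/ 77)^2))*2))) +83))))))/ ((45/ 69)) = -260015/ 715526779032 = -0.00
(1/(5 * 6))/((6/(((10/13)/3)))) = 1/702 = 0.00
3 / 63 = 1 / 21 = 0.05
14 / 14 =1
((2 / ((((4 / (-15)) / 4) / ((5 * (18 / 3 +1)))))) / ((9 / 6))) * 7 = -4900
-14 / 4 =-3.50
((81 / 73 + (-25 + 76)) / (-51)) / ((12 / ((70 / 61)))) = -22190 / 227103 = -0.10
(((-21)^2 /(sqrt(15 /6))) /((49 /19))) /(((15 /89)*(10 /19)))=1219.21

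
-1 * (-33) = 33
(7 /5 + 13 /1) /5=72 /25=2.88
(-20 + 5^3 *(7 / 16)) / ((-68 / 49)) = -27195 / 1088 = -25.00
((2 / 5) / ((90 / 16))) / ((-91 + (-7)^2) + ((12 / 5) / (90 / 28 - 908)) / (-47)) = -4762792 / 2813020245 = -0.00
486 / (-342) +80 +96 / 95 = 7561 / 95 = 79.59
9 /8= 1.12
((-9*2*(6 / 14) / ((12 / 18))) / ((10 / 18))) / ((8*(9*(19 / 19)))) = -81 / 280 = -0.29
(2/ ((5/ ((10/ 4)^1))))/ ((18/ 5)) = 0.28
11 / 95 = 0.12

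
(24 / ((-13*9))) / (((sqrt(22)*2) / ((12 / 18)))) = -4*sqrt(22) / 1287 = -0.01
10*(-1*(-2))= 20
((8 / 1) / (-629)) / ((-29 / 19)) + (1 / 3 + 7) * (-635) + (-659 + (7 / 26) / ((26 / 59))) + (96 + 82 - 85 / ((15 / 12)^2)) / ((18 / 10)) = -64692679967 / 12330916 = -5246.38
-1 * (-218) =218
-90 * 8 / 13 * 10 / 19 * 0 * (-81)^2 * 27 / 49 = 0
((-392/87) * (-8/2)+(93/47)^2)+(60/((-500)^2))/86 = 4532388701549/206596725000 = 21.94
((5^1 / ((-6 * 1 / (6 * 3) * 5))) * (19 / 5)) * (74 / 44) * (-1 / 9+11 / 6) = -21793 / 660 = -33.02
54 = 54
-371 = -371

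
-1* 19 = -19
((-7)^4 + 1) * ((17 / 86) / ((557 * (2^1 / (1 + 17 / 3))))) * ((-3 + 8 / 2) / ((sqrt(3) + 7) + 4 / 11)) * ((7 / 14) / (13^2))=0.00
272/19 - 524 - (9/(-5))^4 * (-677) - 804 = 5793.19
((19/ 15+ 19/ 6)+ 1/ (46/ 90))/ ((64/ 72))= 13227/ 1840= 7.19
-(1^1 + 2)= -3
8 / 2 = 4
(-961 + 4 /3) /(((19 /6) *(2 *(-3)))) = 50.51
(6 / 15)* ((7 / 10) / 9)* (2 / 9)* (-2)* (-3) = 28 / 675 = 0.04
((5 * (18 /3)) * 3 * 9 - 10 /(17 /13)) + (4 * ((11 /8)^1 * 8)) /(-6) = 40546 /51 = 795.02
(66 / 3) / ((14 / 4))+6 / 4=109 / 14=7.79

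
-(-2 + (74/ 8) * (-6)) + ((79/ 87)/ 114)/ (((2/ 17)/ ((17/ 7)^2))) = 56276057/ 971964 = 57.90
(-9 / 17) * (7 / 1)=-63 / 17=-3.71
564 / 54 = 94 / 9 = 10.44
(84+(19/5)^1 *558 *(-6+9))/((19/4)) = 128904/95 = 1356.88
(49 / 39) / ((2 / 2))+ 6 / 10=362 / 195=1.86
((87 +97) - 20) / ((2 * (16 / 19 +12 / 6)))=779 / 27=28.85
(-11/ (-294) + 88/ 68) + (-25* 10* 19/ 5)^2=4510701655/ 4998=902501.33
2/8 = 1/4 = 0.25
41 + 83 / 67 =2830 / 67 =42.24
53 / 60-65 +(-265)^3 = -1116581347 / 60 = -18609689.12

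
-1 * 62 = -62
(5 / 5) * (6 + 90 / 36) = 17 / 2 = 8.50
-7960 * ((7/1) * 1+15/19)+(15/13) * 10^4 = -12465040/247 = -50465.75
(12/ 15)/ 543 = 0.00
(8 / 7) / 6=4 / 21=0.19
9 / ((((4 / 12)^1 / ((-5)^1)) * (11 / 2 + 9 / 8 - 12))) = 1080 / 43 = 25.12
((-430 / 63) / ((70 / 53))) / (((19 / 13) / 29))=-859183 / 8379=-102.54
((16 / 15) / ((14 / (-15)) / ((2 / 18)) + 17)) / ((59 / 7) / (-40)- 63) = -4480 / 2283171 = -0.00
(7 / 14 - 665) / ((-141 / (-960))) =-212640 / 47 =-4524.26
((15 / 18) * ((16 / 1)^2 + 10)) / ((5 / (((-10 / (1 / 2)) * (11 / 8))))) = -1219.17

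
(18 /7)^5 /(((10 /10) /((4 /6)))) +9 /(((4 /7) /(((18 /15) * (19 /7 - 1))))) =9021294 /84035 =107.35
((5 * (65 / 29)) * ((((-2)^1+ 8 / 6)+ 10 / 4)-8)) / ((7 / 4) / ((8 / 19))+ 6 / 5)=-962000 / 74559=-12.90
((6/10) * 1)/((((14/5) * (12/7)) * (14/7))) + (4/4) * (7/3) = 115/48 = 2.40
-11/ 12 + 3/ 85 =-0.88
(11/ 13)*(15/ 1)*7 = 1155/ 13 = 88.85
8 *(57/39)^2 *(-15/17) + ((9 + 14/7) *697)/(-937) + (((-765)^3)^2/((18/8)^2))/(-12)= -8881729566858775305631/2692001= -3299303962687523.26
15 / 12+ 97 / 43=603 / 172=3.51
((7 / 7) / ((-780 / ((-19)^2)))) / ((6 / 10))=-0.77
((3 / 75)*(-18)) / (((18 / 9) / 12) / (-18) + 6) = -1944 / 16175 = -0.12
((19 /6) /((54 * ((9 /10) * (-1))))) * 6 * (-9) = 95 /27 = 3.52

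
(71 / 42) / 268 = 71 / 11256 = 0.01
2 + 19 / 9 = 37 / 9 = 4.11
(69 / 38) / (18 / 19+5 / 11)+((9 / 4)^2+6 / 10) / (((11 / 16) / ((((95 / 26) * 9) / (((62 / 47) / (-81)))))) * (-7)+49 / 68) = 9.13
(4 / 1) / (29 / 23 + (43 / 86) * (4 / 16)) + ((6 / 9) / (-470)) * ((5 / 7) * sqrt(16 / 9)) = 726092 / 251685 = 2.88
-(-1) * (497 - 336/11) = 5131/11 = 466.45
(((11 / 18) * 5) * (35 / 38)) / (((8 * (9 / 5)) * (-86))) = -9625 / 4235328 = -0.00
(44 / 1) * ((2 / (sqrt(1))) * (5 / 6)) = 220 / 3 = 73.33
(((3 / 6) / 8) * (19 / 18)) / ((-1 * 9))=-19 / 2592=-0.01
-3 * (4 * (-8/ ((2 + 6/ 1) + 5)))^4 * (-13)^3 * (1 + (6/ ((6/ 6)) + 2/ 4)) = 23592960/ 13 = 1814843.08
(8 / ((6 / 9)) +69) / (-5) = -81 / 5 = -16.20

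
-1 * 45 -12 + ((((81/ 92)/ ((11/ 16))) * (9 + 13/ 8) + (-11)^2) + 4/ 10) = 78.01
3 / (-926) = -3 / 926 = -0.00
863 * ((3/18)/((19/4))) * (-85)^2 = 12470350/57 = 218778.07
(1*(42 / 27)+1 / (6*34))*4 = 6.24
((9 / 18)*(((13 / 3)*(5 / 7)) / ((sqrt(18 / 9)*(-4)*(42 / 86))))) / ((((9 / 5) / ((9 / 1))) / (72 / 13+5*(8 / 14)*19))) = -1463075*sqrt(2) / 12348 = -167.57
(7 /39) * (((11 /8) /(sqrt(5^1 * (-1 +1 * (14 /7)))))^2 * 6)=0.41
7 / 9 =0.78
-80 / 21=-3.81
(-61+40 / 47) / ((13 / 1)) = -2827 / 611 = -4.63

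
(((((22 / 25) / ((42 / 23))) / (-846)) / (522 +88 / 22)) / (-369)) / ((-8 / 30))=-253 / 22988493360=-0.00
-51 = -51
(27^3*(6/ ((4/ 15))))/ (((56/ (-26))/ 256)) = -368465760/ 7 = -52637965.71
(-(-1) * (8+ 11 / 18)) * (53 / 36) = 8215 / 648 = 12.68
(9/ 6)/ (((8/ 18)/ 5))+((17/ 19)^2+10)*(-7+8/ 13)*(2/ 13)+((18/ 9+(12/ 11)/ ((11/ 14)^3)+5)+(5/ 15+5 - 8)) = 275441512013/ 21437586456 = 12.85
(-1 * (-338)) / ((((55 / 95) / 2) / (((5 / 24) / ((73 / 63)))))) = 337155 / 1606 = 209.93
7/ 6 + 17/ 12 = 2.58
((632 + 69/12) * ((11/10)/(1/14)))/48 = 196427/960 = 204.61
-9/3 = -3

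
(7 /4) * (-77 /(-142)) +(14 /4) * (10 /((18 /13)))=134071 /5112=26.23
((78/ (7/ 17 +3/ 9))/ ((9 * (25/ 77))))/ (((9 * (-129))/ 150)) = -34034/ 7353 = -4.63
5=5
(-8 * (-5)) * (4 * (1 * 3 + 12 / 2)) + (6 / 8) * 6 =2889 / 2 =1444.50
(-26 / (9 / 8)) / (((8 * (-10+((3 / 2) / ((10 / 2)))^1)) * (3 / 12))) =1040 / 873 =1.19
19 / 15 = 1.27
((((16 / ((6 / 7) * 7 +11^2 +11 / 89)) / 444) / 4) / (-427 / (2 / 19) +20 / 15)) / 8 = -89 / 40741578232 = -0.00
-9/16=-0.56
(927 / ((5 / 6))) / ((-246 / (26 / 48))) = -4017 / 1640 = -2.45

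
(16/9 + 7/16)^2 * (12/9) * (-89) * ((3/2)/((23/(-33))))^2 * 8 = -1095864209/50784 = -21578.93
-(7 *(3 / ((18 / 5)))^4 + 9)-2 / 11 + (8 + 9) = 63331 / 14256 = 4.44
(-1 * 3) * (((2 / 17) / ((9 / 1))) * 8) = -16 / 51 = -0.31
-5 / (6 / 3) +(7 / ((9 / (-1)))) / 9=-419 / 162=-2.59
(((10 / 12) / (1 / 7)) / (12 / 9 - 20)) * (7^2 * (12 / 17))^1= -735 / 68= -10.81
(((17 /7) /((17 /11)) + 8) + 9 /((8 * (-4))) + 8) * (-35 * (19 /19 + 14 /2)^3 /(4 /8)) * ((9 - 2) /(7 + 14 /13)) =-537056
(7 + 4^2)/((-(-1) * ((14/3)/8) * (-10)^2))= 69/175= 0.39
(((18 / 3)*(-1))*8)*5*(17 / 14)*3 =-6120 / 7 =-874.29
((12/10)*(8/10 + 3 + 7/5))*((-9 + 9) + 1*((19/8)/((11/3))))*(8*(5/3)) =2964/55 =53.89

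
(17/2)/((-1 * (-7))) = 1.21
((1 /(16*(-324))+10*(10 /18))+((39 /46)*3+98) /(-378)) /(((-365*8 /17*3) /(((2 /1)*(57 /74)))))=-1425928397 /90172776960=-0.02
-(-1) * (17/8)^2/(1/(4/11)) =289/176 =1.64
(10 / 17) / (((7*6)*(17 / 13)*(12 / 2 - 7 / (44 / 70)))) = -1430 / 685797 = -0.00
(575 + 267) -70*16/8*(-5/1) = 1542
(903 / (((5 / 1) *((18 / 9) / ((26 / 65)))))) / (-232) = -903 / 5800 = -0.16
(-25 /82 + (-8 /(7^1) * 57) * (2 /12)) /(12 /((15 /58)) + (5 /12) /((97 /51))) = -6214790 /25956567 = -0.24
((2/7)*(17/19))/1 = 34/133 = 0.26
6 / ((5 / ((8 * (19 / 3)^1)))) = 60.80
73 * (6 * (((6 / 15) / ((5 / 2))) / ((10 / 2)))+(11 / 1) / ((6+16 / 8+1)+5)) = 71.37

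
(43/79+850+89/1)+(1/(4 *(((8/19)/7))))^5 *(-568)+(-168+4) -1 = -233166353896381/331350016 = -703685.96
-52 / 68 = -13 / 17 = -0.76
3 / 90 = 1 / 30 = 0.03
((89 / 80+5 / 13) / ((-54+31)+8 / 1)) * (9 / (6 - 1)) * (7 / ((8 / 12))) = -98091 / 52000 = -1.89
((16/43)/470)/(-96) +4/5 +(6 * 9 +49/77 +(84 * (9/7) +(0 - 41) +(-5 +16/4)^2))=123.44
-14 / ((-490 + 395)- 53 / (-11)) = 77 / 496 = 0.16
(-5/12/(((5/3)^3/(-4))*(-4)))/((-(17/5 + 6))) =0.01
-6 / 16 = -3 / 8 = -0.38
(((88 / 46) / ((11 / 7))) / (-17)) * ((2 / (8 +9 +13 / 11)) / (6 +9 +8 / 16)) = -154 / 303025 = -0.00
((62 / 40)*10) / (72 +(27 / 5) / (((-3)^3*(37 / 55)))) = 1147 / 5306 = 0.22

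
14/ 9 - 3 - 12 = -121/ 9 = -13.44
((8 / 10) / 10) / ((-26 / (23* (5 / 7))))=-23 / 455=-0.05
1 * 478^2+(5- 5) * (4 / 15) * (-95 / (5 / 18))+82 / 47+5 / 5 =228486.74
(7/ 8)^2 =49/ 64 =0.77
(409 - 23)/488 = 193/244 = 0.79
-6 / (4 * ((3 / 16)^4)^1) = -32768 / 27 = -1213.63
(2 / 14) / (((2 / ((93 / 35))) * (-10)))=-93 / 4900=-0.02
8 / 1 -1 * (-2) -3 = 7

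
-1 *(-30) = 30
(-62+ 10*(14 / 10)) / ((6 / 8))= -64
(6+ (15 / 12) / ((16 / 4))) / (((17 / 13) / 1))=1313 / 272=4.83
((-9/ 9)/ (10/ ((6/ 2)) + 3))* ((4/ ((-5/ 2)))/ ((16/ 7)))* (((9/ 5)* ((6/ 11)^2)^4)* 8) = 1269789696/ 101820468475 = 0.01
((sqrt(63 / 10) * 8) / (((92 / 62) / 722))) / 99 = 44764 * sqrt(70) / 3795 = 98.69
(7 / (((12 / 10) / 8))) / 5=28 / 3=9.33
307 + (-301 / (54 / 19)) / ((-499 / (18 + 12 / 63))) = 12564680 / 40419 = 310.86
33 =33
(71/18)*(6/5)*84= 397.60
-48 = -48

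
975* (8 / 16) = 975 / 2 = 487.50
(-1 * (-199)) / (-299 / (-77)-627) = -15323 / 47980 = -0.32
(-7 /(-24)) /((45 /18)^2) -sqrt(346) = 7 /150 -sqrt(346) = -18.55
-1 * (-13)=13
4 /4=1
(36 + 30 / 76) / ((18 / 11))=5071 / 228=22.24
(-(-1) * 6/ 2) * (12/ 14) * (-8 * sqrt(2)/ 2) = -72 * sqrt(2)/ 7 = -14.55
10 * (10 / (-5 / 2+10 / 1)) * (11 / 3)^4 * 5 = 2928200 / 243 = 12050.21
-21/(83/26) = -546/83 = -6.58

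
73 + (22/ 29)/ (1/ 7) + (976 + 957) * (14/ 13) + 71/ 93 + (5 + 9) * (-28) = 62014708/ 35061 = 1768.77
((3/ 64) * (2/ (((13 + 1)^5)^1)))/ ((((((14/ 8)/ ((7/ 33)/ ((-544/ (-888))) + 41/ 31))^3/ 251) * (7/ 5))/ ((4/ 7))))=218170925003296845/ 14087381197951467949312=0.00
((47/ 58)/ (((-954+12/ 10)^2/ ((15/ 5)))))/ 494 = 1175/ 216759027264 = 0.00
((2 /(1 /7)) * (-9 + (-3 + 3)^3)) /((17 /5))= -630 /17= -37.06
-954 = -954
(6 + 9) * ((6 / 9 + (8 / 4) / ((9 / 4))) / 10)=7 / 3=2.33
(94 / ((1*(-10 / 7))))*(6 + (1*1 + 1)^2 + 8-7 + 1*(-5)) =-1974 / 5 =-394.80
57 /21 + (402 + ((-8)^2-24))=3113 /7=444.71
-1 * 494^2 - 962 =-244998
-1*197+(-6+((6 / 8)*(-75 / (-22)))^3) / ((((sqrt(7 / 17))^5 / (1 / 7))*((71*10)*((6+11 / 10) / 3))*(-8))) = -197 - 6330654531*sqrt(119) / 65985249161216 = -197.00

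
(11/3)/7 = 11/21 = 0.52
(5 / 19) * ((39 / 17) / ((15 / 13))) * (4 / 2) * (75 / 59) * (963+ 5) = 24538800 / 19057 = 1287.65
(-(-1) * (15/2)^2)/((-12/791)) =-59325/16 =-3707.81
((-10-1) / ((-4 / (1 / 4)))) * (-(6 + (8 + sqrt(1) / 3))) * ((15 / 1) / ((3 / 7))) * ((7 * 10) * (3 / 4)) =-18107.03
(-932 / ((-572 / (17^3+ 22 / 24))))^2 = 188768666754721 / 2944656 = 64105507.32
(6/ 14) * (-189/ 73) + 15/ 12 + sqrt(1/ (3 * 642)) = sqrt(214)/ 642 + 41/ 292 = 0.16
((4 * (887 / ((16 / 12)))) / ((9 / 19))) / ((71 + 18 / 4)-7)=33706 / 411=82.01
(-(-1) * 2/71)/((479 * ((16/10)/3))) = 15/136036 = 0.00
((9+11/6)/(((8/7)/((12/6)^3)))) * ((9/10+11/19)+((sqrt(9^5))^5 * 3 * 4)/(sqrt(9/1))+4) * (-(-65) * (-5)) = -6348168691493699525/76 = -83528535414390783.22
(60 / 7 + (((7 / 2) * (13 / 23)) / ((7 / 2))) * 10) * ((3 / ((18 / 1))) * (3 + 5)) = 9160 / 483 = 18.96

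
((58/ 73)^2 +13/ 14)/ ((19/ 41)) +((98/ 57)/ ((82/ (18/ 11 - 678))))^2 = 1120154268084767/ 5478151537166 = 204.48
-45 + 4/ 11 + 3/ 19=-9296/ 209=-44.48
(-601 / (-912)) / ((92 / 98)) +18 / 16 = 1.83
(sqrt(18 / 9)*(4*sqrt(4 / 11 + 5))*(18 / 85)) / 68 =18*sqrt(1298) / 15895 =0.04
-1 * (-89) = 89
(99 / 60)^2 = 1089 / 400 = 2.72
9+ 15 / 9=10.67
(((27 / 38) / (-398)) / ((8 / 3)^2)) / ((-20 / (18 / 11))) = 2187 / 106472960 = 0.00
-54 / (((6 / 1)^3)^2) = -1 / 864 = -0.00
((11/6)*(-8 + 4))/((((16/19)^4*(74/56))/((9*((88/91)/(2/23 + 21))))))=-1088050029/238883840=-4.55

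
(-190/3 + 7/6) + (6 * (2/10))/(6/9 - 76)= -210799/3390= -62.18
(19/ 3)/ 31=19/ 93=0.20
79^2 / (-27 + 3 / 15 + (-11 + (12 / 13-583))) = -405665 / 40292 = -10.07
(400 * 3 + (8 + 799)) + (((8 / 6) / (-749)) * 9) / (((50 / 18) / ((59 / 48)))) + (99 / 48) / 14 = 2007.14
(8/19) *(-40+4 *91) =2592/19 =136.42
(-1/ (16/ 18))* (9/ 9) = -9/ 8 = -1.12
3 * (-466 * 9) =-12582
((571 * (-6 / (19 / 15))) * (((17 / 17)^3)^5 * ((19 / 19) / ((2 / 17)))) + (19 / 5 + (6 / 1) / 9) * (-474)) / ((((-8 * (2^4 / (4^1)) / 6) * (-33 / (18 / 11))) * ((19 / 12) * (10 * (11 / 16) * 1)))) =-257602572 / 12012275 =-21.44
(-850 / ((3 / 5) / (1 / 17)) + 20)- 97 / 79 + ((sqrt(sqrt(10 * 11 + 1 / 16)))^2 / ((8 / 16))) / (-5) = -15301 / 237- sqrt(1761) / 10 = -68.76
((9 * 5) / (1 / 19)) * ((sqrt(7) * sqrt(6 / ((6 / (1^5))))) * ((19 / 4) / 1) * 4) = 16245 * sqrt(7) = 42980.23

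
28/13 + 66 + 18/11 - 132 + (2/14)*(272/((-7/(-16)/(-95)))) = -8499.76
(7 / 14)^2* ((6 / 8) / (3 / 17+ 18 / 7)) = 119 / 1744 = 0.07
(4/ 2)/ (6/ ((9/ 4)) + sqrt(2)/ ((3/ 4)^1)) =0.44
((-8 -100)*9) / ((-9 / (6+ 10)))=1728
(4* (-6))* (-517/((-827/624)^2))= 4831377408/683929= 7064.15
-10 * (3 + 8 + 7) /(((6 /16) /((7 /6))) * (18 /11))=-3080 /9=-342.22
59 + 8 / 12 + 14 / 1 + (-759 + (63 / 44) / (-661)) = -59796893 / 87252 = -685.34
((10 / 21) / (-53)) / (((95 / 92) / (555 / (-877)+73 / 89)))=-2691184 / 1650586791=-0.00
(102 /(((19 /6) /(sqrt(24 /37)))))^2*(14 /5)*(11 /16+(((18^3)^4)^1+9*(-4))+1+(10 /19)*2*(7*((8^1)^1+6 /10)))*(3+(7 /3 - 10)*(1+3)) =-76528397888606927622815568 /1268915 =-60310105790070199834.36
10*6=60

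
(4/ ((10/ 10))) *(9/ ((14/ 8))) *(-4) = -576/ 7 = -82.29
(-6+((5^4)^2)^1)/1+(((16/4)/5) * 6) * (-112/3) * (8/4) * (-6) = 1963847/5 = 392769.40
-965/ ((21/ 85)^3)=-592630625/ 9261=-63992.08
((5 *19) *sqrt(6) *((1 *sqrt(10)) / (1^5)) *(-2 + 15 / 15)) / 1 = -735.87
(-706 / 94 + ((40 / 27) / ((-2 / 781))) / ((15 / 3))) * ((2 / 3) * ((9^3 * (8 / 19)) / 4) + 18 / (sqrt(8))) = -5628924 / 893 -156359 * sqrt(2) / 282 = -7087.52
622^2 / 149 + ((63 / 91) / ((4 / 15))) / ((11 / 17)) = 221639603 / 85228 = 2600.55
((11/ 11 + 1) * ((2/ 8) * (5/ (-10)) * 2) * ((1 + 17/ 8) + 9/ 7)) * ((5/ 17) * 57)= -70395/ 1904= -36.97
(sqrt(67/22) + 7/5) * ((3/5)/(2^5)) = 0.06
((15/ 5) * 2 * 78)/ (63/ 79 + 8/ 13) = 480636/ 1451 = 331.24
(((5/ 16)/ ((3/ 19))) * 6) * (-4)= -47.50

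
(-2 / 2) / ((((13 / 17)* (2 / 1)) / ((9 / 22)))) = -153 / 572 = -0.27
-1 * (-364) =364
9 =9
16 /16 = 1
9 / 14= 0.64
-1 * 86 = -86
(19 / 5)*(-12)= -228 / 5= -45.60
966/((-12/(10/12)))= -805/12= -67.08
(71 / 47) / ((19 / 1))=0.08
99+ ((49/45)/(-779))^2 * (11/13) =1581533869586/15975089325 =99.00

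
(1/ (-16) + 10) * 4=39.75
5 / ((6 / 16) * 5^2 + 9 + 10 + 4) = 40 / 259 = 0.15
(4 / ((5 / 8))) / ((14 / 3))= 48 / 35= 1.37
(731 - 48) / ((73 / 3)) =2049 / 73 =28.07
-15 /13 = -1.15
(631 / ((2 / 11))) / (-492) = -6941 / 984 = -7.05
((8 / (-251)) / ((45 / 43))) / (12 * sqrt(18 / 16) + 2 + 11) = -4472 / 79065 + 344 * sqrt(2) / 8785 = -0.00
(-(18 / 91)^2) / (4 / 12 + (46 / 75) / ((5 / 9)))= -121500 / 4463459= -0.03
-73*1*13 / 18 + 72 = 347 / 18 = 19.28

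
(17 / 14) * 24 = 204 / 7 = 29.14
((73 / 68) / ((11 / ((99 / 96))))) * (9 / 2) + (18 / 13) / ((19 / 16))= 1740213 / 1074944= 1.62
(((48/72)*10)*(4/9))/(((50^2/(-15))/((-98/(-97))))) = -0.02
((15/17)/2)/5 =3/34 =0.09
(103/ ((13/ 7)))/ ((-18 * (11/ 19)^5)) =-1785267379/ 37685934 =-47.37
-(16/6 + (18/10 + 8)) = -187/15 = -12.47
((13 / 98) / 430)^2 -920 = -1633717231831 / 1775779600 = -920.00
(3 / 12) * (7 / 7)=0.25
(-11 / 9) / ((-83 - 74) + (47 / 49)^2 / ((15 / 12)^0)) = 2401 / 306612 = 0.01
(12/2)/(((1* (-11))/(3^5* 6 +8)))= -8796/11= -799.64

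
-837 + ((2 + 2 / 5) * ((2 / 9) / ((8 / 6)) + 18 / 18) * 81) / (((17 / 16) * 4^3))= -141723 / 170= -833.66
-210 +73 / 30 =-6227 / 30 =-207.57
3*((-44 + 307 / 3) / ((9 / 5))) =875 / 9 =97.22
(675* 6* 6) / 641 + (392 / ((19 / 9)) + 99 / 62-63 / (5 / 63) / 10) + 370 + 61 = 5444355697 / 9438725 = 576.81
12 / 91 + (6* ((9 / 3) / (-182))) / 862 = 795 / 6034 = 0.13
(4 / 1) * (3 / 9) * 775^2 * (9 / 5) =1441500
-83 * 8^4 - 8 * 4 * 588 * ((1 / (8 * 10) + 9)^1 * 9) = -1866180.80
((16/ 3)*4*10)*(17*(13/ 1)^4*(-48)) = -4971898880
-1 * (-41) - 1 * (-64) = 105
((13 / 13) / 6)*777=129.50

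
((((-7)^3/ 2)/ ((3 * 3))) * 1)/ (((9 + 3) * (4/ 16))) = -343/ 54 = -6.35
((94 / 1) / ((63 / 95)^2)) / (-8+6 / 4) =-1696700 / 51597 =-32.88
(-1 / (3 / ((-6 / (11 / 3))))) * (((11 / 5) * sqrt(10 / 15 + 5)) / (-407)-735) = -4410 / 11-2 * sqrt(51) / 2035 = -400.92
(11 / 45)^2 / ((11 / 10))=22 / 405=0.05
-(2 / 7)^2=-4 / 49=-0.08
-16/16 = -1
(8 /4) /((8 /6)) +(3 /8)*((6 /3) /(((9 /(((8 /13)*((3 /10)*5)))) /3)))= 45 /26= 1.73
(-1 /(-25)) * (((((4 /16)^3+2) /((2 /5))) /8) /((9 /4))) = 43 /3840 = 0.01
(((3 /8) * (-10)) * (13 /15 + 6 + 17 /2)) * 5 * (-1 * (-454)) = -523235 /4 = -130808.75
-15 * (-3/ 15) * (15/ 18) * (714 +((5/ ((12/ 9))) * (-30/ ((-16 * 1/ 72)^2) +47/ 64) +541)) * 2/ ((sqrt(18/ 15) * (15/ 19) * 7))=-4963085 * sqrt(30)/ 32256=-842.76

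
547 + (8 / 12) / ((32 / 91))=26347 / 48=548.90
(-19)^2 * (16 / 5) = 5776 / 5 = 1155.20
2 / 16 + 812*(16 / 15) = 103951 / 120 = 866.26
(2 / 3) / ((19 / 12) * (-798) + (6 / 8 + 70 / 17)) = -136 / 256761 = -0.00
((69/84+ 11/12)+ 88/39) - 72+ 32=-6553/182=-36.01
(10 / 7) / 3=10 / 21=0.48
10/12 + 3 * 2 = 41/6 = 6.83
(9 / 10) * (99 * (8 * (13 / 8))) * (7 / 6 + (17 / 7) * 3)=274131 / 28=9790.39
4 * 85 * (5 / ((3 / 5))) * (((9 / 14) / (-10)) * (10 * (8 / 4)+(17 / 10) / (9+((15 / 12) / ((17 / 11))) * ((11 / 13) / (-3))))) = -598954710 / 162841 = -3678.16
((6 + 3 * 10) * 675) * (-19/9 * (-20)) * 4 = 4104000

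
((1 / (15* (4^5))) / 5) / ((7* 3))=1 / 1612800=0.00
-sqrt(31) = -5.57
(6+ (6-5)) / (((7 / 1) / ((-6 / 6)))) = -1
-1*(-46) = 46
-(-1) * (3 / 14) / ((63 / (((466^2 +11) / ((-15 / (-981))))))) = 23671203 / 490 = 48308.58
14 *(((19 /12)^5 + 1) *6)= 19074517 /20736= 919.87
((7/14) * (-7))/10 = -7/20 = -0.35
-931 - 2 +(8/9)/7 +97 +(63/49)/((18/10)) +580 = -16075/63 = -255.16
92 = 92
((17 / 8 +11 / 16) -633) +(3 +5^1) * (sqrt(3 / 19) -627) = -90339 / 16 +8 * sqrt(57) / 19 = -5643.01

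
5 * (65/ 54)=325/ 54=6.02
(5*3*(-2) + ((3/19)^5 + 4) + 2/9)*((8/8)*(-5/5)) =574452781/22284891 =25.78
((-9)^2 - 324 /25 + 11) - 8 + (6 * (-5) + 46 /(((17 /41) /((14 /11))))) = 851962 /4675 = 182.24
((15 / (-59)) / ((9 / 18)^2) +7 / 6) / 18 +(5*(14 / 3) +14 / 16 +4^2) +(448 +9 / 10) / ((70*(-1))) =75389221 / 2230200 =33.80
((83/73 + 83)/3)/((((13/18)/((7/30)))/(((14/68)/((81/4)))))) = 601916/6533865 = 0.09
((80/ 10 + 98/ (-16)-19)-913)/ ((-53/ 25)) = 438.74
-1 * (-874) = 874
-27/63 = -3/7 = -0.43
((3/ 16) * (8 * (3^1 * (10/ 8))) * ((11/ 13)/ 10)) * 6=297/ 104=2.86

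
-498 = -498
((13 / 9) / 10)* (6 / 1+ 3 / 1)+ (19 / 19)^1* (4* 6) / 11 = 383 / 110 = 3.48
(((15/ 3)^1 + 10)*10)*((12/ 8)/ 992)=225/ 992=0.23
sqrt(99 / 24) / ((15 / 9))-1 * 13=-13+ 3 * sqrt(66) / 20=-11.78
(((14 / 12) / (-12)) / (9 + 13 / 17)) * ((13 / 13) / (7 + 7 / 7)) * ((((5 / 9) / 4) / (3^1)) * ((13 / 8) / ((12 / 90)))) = -38675 / 55074816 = -0.00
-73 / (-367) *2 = 146 / 367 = 0.40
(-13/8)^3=-2197/512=-4.29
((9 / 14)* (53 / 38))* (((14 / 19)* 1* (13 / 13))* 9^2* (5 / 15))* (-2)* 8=-103032 / 361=-285.41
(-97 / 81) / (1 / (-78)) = 93.41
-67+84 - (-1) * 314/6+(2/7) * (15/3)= 1486/21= 70.76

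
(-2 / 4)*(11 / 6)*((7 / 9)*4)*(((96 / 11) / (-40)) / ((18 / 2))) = 0.07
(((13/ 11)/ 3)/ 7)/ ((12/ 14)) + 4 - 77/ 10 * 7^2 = -184751/ 495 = -373.23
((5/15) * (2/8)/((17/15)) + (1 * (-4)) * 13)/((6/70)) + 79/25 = -1024503/1700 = -602.65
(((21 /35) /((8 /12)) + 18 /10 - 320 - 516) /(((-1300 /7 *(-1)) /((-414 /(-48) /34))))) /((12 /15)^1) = -309603 /217600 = -1.42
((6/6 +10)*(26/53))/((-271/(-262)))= 74932/14363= 5.22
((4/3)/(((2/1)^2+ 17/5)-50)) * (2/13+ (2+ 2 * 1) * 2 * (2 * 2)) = -1.01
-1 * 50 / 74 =-25 / 37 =-0.68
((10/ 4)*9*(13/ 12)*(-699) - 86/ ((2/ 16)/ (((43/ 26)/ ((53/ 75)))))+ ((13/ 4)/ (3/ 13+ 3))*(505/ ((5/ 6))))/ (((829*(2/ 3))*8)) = -2088012999/ 511778176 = -4.08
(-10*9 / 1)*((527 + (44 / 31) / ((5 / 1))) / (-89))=1471122 / 2759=533.21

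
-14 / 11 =-1.27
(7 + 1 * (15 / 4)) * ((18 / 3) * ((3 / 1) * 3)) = 1161 / 2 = 580.50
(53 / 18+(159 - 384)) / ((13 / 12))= -7994 / 39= -204.97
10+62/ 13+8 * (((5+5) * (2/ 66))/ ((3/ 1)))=20048/ 1287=15.58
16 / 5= 3.20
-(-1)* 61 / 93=61 / 93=0.66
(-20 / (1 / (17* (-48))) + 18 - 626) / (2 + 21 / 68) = 1068416 / 157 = 6805.20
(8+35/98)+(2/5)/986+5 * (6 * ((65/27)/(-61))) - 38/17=93560671/18945990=4.94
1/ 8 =0.12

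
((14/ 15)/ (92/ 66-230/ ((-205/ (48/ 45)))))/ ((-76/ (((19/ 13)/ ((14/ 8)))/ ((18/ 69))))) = -451/ 29718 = -0.02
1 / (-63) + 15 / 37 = 0.39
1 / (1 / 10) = 10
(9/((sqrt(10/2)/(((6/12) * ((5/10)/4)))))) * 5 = 1.26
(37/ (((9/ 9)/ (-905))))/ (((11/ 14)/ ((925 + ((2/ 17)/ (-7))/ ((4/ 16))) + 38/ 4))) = -7446896575/ 187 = -39822976.34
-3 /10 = -0.30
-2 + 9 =7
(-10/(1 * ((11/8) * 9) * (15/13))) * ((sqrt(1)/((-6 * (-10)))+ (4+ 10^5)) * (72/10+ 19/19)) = -12792513812/22275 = -574299.16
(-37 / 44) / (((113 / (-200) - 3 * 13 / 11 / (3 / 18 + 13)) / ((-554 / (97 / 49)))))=-3967387900 / 14064709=-282.08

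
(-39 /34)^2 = 1521 /1156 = 1.32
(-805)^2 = 648025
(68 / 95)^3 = 314432 / 857375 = 0.37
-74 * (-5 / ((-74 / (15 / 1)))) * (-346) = 25950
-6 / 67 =-0.09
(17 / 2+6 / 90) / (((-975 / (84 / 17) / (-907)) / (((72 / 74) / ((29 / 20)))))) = 156642528 / 5928325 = 26.42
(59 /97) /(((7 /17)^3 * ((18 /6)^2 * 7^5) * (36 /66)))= 3188537 /30196027638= 0.00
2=2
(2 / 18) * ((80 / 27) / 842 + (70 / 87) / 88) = 183655 / 130538628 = 0.00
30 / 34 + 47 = 814 / 17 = 47.88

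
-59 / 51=-1.16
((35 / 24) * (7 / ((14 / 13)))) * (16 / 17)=455 / 51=8.92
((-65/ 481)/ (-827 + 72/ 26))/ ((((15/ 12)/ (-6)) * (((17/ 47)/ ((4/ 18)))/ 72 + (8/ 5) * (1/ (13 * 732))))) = -558170496/ 16153083229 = -0.03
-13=-13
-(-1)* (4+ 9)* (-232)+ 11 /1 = -3005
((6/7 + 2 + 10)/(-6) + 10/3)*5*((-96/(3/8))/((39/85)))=-2720000/819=-3321.12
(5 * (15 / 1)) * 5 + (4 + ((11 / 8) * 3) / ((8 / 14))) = 386.22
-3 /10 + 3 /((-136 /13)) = -399 /680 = -0.59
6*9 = 54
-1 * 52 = -52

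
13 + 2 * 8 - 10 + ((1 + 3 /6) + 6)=53 /2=26.50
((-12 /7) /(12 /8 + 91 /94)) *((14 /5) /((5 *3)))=-94 /725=-0.13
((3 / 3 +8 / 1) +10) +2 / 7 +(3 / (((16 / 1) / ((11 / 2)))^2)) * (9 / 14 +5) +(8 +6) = 35.29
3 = 3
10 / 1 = 10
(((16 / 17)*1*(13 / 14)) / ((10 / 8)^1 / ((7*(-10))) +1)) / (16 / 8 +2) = 0.22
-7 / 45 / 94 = -7 / 4230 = -0.00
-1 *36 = -36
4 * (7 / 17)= 28 / 17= 1.65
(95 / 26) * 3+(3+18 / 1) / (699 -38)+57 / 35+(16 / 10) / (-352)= 166967963 / 13233220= 12.62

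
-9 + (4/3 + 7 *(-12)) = -275/3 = -91.67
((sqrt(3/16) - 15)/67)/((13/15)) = -225/871 + 15 *sqrt(3)/3484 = -0.25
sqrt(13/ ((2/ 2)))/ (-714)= -sqrt(13)/ 714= -0.01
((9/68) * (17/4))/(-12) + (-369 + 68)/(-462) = 1277/2112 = 0.60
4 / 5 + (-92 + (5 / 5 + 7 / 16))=-7181 / 80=-89.76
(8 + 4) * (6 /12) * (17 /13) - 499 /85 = 2183 /1105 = 1.98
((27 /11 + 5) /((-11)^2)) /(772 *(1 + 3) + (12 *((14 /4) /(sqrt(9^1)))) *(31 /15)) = 0.00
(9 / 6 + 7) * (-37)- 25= -679 / 2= -339.50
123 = 123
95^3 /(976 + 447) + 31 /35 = 30052238 /49805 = 603.40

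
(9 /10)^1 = 9 /10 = 0.90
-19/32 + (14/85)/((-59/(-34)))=-4709/9440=-0.50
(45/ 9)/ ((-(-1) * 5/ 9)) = 9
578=578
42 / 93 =14 / 31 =0.45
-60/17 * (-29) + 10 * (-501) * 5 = -424110/17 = -24947.65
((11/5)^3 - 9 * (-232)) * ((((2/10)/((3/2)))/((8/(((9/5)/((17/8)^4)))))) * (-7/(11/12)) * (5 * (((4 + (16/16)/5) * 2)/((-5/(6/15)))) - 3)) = 10763344392192/71775859375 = 149.96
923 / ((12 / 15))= 4615 / 4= 1153.75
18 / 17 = 1.06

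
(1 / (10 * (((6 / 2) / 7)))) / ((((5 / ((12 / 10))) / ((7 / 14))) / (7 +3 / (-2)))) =77 / 500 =0.15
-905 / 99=-9.14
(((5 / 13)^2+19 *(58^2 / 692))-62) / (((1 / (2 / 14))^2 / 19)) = 11.83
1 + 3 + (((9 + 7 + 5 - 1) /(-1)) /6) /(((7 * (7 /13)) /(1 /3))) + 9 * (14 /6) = 10895 /441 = 24.71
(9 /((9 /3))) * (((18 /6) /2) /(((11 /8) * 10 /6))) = 108 /55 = 1.96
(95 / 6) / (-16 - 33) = -95 / 294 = -0.32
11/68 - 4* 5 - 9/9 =-1417/68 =-20.84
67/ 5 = 13.40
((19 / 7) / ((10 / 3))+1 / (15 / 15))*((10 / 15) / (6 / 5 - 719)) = -127 / 75369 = -0.00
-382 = -382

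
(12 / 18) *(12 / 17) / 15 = 8 / 255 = 0.03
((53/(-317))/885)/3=-53/841635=-0.00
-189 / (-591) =63 / 197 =0.32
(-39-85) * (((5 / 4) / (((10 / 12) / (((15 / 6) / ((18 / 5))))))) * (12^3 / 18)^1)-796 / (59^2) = -43165196 / 3481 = -12400.23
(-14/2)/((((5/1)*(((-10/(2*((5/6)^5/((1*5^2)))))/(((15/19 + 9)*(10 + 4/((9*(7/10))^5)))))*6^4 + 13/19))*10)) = 20459903933945/601655347063595918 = 0.00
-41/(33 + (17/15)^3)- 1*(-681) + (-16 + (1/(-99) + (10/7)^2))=375609499483/564113088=665.84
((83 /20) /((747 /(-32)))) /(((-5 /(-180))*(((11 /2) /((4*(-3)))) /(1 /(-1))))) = -768 /55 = -13.96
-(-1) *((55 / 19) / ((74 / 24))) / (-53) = -0.02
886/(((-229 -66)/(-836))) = 740696/295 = 2510.83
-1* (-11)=11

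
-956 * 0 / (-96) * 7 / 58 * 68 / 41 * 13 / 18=0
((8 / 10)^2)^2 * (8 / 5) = 0.66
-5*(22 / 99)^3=-40 / 729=-0.05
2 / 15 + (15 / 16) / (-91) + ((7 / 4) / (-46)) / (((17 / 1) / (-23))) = 64789 / 371280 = 0.17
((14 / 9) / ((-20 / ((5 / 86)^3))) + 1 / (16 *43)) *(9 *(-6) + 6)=-16466 / 238521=-0.07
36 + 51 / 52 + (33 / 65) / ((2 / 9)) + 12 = 13329 / 260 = 51.27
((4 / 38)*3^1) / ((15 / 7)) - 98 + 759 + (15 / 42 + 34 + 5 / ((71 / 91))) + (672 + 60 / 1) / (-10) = 11873873 / 18886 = 628.71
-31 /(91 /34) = -1054 /91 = -11.58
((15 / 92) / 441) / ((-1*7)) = -0.00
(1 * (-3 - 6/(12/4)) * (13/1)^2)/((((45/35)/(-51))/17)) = 1709435/3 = 569811.67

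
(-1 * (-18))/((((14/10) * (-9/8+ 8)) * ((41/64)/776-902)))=-7151616/3449360299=-0.00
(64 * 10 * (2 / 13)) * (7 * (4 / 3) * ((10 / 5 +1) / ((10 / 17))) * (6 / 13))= 365568 / 169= 2163.12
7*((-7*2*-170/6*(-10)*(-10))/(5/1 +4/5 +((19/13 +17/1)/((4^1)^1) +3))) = 6768125/327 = 20697.63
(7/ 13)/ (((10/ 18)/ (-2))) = -1.94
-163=-163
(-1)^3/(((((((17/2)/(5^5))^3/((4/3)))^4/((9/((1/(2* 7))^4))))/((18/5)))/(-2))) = 27951318770647048950195312500000000000000000000000000/582622237229761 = 47975029074669970578157090000000000000.00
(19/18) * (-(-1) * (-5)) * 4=-190/9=-21.11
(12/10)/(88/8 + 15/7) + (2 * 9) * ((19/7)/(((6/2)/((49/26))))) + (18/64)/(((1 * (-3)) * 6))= 2943881/95680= 30.77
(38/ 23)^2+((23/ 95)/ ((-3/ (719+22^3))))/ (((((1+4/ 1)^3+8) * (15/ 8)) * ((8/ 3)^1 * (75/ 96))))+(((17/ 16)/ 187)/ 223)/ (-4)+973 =127750128400633953/ 131165147960000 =973.96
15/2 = 7.50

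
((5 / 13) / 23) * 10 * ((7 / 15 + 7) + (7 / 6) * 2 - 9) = 40 / 299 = 0.13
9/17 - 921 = -15648/17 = -920.47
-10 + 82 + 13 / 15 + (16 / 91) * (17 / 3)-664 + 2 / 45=-2416429 / 4095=-590.09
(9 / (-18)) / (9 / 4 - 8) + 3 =71 / 23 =3.09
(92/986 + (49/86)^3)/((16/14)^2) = 4275717117/20068838912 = 0.21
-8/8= -1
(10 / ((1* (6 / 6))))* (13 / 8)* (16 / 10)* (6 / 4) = 39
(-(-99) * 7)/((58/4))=1386/29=47.79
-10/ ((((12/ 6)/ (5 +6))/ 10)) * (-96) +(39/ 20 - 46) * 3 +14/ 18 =9480353/ 180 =52668.63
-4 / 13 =-0.31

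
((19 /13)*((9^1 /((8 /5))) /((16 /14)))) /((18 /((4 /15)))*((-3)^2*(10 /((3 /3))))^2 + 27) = 95 /7220928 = 0.00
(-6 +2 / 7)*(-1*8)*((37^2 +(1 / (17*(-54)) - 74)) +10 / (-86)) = 8178271520 / 138159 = 59194.63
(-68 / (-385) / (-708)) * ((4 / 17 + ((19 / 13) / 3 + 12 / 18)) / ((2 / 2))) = -307 / 885885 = -0.00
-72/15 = -24/5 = -4.80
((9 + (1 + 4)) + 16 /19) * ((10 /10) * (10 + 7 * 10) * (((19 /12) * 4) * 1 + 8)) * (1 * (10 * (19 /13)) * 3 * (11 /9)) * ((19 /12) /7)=168955600 /819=206294.99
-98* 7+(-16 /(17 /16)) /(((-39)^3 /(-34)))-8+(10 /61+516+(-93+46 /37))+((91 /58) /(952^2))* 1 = -271051276666127429 /1005377659348608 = -269.60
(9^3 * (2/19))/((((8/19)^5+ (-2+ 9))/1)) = 63336006/5788487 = 10.94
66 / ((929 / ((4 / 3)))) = 88 / 929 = 0.09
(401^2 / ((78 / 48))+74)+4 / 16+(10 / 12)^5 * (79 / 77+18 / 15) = 770824271309 / 7783776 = 99029.61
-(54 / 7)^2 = -2916 / 49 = -59.51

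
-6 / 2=-3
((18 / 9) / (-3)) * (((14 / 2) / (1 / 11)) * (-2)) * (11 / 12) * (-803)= -680141 / 9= -75571.22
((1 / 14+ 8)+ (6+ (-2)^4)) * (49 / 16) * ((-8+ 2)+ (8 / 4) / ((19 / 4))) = -156191 / 304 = -513.79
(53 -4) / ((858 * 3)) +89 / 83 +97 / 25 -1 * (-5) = 53257349 / 5341050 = 9.97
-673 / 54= -12.46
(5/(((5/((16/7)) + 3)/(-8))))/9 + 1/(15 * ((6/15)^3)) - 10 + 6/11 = -609349/65736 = -9.27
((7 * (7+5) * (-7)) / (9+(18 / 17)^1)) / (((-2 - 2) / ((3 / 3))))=833 / 57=14.61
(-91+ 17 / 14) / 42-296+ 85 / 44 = -159655 / 539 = -296.21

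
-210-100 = -310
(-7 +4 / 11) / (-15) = 73 / 165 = 0.44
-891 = -891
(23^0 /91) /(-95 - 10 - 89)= -1 /17654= -0.00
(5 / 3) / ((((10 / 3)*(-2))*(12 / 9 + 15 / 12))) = -3 / 31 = -0.10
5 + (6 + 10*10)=111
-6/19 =-0.32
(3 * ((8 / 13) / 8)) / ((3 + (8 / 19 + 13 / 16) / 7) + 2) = 6384 / 143195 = 0.04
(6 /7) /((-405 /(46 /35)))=-92 /33075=-0.00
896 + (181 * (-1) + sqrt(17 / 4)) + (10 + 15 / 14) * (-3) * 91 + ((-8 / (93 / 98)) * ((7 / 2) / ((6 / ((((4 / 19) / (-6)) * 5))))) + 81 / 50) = -916417241 / 397575 + sqrt(17) / 2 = -2302.96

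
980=980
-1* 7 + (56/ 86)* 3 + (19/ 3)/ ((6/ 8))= 1315/ 387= 3.40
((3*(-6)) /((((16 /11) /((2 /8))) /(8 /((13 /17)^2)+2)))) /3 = -43725 /2704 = -16.17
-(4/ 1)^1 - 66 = -70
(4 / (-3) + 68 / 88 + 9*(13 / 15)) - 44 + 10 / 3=-3677 / 110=-33.43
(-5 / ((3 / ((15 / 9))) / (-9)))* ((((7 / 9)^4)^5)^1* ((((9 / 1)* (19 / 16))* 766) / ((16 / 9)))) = 14516208046193063281925 / 19212113318015887488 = 755.58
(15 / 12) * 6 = 15 / 2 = 7.50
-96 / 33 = -32 / 11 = -2.91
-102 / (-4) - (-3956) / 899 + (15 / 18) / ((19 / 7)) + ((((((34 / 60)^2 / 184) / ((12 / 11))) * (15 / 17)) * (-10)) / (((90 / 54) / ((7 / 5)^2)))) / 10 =949339375599 / 31429040000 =30.21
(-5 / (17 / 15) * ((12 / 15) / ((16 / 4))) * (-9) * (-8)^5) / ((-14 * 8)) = 276480 / 119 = 2323.36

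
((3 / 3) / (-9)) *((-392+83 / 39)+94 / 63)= 318083 / 7371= 43.15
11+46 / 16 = 111 / 8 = 13.88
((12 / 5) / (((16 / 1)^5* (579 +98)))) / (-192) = -1 / 56790876160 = -0.00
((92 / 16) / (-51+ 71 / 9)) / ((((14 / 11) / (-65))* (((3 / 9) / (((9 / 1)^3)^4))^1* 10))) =25080590128122243 / 43456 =577149073272.33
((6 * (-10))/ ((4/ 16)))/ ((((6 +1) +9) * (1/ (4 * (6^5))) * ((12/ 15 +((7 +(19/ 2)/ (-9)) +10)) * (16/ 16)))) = -41990400/ 1507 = -27863.57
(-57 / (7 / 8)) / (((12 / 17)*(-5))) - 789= -26969 / 35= -770.54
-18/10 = -1.80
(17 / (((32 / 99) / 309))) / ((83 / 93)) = 48364371 / 2656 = 18209.48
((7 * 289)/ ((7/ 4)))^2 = 1336336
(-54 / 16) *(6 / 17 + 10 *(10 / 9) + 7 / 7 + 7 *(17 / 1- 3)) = -50703 / 136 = -372.82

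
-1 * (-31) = 31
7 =7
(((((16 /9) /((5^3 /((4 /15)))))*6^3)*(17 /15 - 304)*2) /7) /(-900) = 0.08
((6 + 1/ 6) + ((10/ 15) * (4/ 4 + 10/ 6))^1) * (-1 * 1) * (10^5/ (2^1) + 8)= -397285.78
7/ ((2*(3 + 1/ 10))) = 1.13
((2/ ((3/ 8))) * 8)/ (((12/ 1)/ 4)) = 14.22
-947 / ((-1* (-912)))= -947 / 912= -1.04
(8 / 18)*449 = 1796 / 9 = 199.56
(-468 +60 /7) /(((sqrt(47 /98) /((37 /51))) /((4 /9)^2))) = -634624 * sqrt(94) /64719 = -95.07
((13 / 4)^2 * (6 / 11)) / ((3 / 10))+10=1285 / 44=29.20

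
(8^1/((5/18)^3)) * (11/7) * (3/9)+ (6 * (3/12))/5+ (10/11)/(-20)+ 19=2067117/9625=214.77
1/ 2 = 0.50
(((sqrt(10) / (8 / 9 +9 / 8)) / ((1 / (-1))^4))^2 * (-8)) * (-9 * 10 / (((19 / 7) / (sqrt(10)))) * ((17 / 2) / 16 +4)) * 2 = 3265920 * sqrt(10) / 551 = 18743.64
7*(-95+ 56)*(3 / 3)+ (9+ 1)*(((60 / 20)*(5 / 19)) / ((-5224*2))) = -273.00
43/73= 0.59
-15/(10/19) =-57/2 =-28.50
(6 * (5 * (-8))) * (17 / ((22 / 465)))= -948600 / 11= -86236.36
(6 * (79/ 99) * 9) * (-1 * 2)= -948/ 11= -86.18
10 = 10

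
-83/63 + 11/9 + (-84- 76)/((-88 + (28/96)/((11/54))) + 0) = 140222/79989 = 1.75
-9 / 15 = -3 / 5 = -0.60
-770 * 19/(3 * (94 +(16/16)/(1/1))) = -154/3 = -51.33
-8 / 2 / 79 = -4 / 79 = -0.05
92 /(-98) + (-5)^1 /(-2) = 153 /98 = 1.56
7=7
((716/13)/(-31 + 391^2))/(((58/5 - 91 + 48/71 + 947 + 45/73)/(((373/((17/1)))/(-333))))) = -692106722/25329067964867745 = -0.00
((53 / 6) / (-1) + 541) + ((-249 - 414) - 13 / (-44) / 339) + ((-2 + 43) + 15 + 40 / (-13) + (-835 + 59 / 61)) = -3595601947 / 3942796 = -911.94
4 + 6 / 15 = 22 / 5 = 4.40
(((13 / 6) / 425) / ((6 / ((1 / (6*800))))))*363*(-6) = -1573 / 4080000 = -0.00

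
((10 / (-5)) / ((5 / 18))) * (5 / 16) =-9 / 4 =-2.25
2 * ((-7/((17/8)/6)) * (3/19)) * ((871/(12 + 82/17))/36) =-8.98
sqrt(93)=9.64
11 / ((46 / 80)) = 440 / 23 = 19.13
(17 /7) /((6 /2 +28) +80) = 17 /777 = 0.02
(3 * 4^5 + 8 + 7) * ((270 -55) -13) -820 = 622754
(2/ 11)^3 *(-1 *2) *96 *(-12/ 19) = 0.73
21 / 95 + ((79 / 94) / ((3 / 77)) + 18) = 1066027 / 26790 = 39.79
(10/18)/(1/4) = 20/9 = 2.22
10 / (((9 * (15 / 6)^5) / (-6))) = -128 / 1875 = -0.07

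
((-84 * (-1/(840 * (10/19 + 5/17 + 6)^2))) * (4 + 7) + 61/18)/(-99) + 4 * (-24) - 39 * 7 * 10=-61101821543128/21621046095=-2826.03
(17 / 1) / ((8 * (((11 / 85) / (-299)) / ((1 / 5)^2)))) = -86411 / 440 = -196.39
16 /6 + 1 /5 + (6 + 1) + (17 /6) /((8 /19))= 3983 /240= 16.60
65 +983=1048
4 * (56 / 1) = 224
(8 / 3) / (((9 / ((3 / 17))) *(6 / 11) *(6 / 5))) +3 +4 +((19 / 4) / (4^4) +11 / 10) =57800959 / 7050240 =8.20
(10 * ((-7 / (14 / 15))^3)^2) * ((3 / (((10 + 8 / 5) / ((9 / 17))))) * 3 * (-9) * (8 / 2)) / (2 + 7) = -23066015625 / 7888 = -2924190.62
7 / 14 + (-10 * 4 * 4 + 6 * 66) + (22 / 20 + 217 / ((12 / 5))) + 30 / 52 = 256303 / 780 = 328.59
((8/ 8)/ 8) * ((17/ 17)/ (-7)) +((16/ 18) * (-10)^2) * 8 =358391/ 504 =711.09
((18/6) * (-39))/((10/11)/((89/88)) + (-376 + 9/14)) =48594/155525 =0.31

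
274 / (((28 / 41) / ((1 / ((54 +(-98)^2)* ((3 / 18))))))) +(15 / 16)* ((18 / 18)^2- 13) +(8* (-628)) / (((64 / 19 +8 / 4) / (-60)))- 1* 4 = 129033485943 / 2298604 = 56135.59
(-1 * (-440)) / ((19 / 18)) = 7920 / 19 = 416.84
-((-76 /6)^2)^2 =-2085136 /81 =-25742.42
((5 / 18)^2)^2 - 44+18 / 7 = -30438665 / 734832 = -41.42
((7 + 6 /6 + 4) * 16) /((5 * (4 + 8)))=16 /5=3.20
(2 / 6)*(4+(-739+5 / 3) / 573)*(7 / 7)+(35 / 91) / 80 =975269 / 1072656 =0.91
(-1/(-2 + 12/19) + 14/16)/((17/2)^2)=167/7514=0.02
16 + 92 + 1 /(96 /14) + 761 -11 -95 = 36631 /48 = 763.15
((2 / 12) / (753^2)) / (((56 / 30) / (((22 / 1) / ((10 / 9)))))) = 11 / 3528056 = 0.00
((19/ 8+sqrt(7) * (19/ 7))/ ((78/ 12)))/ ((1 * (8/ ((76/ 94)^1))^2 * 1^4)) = 0.02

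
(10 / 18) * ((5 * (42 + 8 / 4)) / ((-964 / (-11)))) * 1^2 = 1.39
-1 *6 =-6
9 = 9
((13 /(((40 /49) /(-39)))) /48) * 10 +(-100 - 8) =-237.39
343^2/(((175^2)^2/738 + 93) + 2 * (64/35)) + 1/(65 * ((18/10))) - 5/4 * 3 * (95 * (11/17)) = -60180547737094283/261184886816724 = -230.41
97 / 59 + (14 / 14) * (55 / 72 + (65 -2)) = 277853 / 4248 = 65.41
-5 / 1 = -5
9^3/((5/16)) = 11664/5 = 2332.80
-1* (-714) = 714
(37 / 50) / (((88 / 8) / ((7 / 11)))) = 259 / 6050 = 0.04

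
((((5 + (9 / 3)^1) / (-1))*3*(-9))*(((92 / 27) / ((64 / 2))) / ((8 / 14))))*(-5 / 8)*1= -805 / 32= -25.16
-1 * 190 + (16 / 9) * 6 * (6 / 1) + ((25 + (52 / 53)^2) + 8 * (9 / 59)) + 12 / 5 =-79896463 / 828655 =-96.42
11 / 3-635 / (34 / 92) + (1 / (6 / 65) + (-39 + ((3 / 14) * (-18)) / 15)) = -2074161 / 1190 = -1742.99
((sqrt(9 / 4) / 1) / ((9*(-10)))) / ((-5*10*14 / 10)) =1 / 4200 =0.00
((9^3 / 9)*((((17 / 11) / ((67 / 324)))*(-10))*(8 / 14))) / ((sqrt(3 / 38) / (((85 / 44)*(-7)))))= 126408600*sqrt(114) / 8107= 166482.61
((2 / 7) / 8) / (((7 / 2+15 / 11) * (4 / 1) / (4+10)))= 11 / 428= 0.03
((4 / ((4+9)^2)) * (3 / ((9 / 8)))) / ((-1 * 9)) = -32 / 4563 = -0.01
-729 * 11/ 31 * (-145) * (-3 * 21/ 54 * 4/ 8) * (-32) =21704760/ 31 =700153.55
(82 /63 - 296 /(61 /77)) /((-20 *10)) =1.86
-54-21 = -75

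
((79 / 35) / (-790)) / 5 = -0.00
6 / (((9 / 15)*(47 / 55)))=550 / 47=11.70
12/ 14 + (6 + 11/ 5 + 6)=527/ 35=15.06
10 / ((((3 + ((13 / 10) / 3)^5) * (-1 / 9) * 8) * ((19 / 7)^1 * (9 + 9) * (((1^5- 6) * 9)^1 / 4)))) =9450000 / 1392154567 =0.01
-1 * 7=-7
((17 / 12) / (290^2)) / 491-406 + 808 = 199197914417 / 495517200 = 402.00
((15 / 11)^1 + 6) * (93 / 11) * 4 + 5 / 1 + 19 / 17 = 524828 / 2057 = 255.14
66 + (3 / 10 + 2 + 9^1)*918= 10439.40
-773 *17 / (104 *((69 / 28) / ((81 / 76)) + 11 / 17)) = -42222033 / 988832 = -42.70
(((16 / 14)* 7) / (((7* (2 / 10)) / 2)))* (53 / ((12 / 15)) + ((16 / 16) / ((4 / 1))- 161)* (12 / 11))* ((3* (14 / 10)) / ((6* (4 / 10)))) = -24005 / 11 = -2182.27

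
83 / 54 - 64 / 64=29 / 54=0.54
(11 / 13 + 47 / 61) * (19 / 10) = 12179 / 3965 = 3.07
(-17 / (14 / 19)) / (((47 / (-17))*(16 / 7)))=5491 / 1504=3.65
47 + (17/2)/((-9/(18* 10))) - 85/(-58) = -7049/58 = -121.53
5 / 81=0.06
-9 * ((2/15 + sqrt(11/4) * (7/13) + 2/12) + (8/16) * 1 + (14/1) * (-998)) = 628704/5- 63 * sqrt(11)/26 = 125732.76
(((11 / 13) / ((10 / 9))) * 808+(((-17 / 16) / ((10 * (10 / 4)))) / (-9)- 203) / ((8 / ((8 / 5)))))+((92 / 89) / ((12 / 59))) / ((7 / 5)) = 84313647283 / 145782000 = 578.35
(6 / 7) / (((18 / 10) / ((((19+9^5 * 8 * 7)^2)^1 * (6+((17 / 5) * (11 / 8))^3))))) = 10814717147013747901 / 19200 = 563266518073632.70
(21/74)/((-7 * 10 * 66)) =-1/16280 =-0.00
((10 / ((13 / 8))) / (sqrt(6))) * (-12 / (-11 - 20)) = 160 * sqrt(6) / 403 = 0.97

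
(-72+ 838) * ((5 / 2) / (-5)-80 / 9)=-64727 / 9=-7191.89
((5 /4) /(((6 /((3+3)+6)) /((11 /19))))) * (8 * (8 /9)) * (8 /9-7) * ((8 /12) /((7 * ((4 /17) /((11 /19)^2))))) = -99558800 /11667159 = -8.53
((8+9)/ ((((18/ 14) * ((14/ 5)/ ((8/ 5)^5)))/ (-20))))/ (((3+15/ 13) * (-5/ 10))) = 14483456/ 30375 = 476.82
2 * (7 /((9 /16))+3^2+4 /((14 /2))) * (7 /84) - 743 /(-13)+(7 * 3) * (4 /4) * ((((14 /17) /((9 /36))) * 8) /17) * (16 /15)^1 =678453689 /7100730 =95.55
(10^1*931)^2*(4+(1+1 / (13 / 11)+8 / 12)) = 22015729400 / 39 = 564505882.05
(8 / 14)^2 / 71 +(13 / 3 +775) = 8133950 / 10437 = 779.34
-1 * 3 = -3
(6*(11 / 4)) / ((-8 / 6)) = -99 / 8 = -12.38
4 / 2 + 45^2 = 2027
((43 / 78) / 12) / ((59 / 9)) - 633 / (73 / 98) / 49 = -7765037 / 447928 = -17.34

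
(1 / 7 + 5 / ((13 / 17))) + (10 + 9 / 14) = 3153 / 182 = 17.32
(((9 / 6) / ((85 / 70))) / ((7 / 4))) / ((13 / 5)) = 60 / 221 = 0.27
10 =10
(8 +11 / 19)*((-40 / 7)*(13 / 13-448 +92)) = 2314600 / 133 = 17403.01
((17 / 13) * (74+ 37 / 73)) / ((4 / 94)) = 4345761 / 1898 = 2289.65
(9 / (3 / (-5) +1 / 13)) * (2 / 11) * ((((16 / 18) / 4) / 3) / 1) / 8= -65 / 2244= -0.03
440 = 440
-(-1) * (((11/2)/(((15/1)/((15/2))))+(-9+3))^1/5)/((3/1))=-0.22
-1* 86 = -86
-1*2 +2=0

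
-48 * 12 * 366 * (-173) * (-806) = -29395761408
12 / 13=0.92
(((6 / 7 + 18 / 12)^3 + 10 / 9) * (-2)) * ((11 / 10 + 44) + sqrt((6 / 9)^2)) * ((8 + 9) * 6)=-8189726693 / 61740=-132648.63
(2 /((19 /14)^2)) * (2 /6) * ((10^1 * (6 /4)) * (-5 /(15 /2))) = -3920 /1083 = -3.62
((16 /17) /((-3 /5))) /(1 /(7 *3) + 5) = -280 /901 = -0.31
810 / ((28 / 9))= 3645 / 14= 260.36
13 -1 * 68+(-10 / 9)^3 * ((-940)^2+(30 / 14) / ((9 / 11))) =-18556496995 / 15309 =-1212129.92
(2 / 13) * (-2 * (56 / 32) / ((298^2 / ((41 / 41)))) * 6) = -21 / 577226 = -0.00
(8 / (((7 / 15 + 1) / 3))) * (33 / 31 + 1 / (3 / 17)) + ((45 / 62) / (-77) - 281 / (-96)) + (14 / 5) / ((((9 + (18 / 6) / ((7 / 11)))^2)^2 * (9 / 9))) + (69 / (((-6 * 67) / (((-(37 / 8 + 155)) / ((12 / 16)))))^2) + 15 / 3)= 312629732946129101 / 2275238695403520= 137.41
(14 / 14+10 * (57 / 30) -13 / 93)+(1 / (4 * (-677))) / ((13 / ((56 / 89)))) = 1446733481 / 72845877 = 19.86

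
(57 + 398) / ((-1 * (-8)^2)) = -455 / 64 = -7.11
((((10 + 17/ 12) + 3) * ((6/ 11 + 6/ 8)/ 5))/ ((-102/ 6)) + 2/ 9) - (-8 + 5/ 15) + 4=1571137/ 134640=11.67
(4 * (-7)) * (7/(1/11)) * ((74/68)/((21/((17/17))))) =-5698/51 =-111.73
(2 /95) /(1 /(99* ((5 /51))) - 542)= -66 /1698847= -0.00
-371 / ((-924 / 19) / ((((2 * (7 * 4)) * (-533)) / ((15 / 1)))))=-7514234 / 495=-15180.27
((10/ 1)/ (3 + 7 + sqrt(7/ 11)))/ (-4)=-275/ 1093 + 5 * sqrt(77)/ 2186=-0.23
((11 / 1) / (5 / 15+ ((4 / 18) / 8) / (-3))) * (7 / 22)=54 / 5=10.80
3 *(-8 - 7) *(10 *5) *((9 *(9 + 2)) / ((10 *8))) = -22275 / 8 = -2784.38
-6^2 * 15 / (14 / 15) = -578.57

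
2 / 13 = 0.15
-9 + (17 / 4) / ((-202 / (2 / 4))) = -14561 / 1616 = -9.01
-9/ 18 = -1/ 2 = -0.50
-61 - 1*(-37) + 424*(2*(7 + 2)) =7608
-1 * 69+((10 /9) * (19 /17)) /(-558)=-2945498 /42687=-69.00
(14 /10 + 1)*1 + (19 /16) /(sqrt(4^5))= 6239 /2560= 2.44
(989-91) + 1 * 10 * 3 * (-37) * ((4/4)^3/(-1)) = 2008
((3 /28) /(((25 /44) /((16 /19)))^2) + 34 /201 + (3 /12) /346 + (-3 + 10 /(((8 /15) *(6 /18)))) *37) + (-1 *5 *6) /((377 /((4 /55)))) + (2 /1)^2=3597836714632364551 /1822012877685000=1974.65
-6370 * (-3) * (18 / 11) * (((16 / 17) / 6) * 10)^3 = 6522880000 / 54043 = 120697.96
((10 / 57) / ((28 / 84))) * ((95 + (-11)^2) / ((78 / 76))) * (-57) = -82080 / 13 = -6313.85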